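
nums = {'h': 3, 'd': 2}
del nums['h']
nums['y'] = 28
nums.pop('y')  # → 28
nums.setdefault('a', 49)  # 49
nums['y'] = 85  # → {'d': 2, 'a': 49, 'y': 85}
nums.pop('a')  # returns 49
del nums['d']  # {'y': 85}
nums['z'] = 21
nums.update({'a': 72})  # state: {'y': 85, 'z': 21, 'a': 72}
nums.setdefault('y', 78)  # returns 85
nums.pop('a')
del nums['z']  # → {'y': 85}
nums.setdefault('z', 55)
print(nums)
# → {'y': 85, 'z': 55}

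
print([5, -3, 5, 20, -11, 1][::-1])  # [1, -11, 20, 5, -3, 5]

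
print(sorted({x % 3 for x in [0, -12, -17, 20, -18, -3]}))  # [0, 1, 2]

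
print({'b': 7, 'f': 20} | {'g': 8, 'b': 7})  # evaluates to {'b': 7, 'f': 20, 'g': 8}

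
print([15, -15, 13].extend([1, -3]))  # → None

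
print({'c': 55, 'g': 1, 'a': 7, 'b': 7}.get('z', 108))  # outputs 108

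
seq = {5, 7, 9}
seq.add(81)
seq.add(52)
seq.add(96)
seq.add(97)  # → {5, 7, 9, 52, 81, 96, 97}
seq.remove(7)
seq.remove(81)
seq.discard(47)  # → {5, 9, 52, 96, 97}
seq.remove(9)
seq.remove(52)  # {5, 96, 97}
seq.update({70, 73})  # {5, 70, 73, 96, 97}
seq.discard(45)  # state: {5, 70, 73, 96, 97}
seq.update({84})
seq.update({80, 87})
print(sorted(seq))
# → [5, 70, 73, 80, 84, 87, 96, 97]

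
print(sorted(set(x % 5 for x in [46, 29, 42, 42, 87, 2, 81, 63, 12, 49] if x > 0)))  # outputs [1, 2, 3, 4]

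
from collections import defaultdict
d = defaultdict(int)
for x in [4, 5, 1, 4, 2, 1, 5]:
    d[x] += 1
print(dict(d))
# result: {4: 2, 5: 2, 1: 2, 2: 1}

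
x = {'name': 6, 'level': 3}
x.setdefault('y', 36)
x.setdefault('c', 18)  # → 18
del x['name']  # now {'level': 3, 'y': 36, 'c': 18}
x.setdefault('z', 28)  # 28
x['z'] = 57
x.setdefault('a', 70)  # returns 70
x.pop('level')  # 3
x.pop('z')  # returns 57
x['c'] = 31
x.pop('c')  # 31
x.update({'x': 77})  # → {'y': 36, 'a': 70, 'x': 77}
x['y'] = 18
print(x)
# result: {'y': 18, 'a': 70, 'x': 77}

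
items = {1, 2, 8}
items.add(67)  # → {1, 2, 8, 67}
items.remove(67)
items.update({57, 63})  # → {1, 2, 8, 57, 63}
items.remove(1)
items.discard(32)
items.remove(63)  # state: {2, 8, 57}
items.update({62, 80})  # {2, 8, 57, 62, 80}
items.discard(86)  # {2, 8, 57, 62, 80}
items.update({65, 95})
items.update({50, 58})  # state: {2, 8, 50, 57, 58, 62, 65, 80, 95}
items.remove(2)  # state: {8, 50, 57, 58, 62, 65, 80, 95}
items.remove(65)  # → {8, 50, 57, 58, 62, 80, 95}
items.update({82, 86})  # {8, 50, 57, 58, 62, 80, 82, 86, 95}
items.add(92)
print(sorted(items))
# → [8, 50, 57, 58, 62, 80, 82, 86, 92, 95]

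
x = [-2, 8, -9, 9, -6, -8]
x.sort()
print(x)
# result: [-9, -8, -6, -2, 8, 9]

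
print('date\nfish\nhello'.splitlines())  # ['date', 'fish', 'hello']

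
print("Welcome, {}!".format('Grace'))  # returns Welcome, Grace!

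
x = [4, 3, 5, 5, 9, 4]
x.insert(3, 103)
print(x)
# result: [4, 3, 5, 103, 5, 9, 4]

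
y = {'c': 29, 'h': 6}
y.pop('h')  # 6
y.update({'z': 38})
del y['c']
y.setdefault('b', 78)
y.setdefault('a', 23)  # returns 23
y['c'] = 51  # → {'z': 38, 'b': 78, 'a': 23, 'c': 51}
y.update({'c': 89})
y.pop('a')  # 23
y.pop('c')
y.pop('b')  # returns 78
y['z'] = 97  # {'z': 97}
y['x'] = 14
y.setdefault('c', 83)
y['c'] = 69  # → {'z': 97, 'x': 14, 'c': 69}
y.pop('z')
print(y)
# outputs {'x': 14, 'c': 69}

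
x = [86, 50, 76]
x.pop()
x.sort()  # [50, 86]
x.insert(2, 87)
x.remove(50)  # [86, 87]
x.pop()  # 87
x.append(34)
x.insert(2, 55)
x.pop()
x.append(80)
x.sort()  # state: [34, 80, 86]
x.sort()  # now [34, 80, 86]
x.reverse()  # [86, 80, 34]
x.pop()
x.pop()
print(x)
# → [86]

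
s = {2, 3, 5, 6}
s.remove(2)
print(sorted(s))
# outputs [3, 5, 6]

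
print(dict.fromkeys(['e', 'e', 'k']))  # {'e': None, 'k': None}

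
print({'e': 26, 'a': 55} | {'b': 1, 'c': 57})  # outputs {'e': 26, 'a': 55, 'b': 1, 'c': 57}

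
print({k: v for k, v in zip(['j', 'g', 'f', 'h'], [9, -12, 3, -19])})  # {'j': 9, 'g': -12, 'f': 3, 'h': -19}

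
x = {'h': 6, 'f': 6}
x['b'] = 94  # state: {'h': 6, 'f': 6, 'b': 94}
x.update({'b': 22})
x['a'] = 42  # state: {'h': 6, 'f': 6, 'b': 22, 'a': 42}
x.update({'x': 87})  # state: {'h': 6, 'f': 6, 'b': 22, 'a': 42, 'x': 87}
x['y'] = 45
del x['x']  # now {'h': 6, 'f': 6, 'b': 22, 'a': 42, 'y': 45}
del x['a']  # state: {'h': 6, 'f': 6, 'b': 22, 'y': 45}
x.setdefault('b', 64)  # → 22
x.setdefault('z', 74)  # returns 74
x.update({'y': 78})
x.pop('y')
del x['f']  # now {'h': 6, 'b': 22, 'z': 74}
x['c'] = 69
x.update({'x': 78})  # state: {'h': 6, 'b': 22, 'z': 74, 'c': 69, 'x': 78}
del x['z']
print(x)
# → {'h': 6, 'b': 22, 'c': 69, 'x': 78}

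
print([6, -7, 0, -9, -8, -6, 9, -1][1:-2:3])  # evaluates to [-7, -8]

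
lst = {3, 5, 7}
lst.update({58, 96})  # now {3, 5, 7, 58, 96}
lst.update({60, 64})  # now {3, 5, 7, 58, 60, 64, 96}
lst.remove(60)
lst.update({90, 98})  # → {3, 5, 7, 58, 64, 90, 96, 98}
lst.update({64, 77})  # {3, 5, 7, 58, 64, 77, 90, 96, 98}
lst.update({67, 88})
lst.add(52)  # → {3, 5, 7, 52, 58, 64, 67, 77, 88, 90, 96, 98}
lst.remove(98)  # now {3, 5, 7, 52, 58, 64, 67, 77, 88, 90, 96}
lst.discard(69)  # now {3, 5, 7, 52, 58, 64, 67, 77, 88, 90, 96}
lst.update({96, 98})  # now {3, 5, 7, 52, 58, 64, 67, 77, 88, 90, 96, 98}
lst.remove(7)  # {3, 5, 52, 58, 64, 67, 77, 88, 90, 96, 98}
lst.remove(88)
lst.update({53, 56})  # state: {3, 5, 52, 53, 56, 58, 64, 67, 77, 90, 96, 98}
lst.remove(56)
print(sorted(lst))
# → [3, 5, 52, 53, 58, 64, 67, 77, 90, 96, 98]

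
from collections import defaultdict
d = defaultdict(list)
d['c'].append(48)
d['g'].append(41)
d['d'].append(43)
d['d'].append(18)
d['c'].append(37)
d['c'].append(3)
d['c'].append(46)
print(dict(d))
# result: {'c': [48, 37, 3, 46], 'g': [41], 'd': [43, 18]}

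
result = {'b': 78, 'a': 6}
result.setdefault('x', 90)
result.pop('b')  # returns 78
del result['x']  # {'a': 6}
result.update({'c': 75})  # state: {'a': 6, 'c': 75}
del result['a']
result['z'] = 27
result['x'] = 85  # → {'c': 75, 'z': 27, 'x': 85}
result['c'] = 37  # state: {'c': 37, 'z': 27, 'x': 85}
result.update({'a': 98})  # {'c': 37, 'z': 27, 'x': 85, 'a': 98}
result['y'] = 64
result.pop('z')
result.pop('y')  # 64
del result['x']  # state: {'c': 37, 'a': 98}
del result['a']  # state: {'c': 37}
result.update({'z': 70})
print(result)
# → {'c': 37, 'z': 70}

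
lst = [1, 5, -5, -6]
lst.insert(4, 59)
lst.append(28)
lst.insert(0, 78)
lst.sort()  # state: [-6, -5, 1, 5, 28, 59, 78]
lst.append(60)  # [-6, -5, 1, 5, 28, 59, 78, 60]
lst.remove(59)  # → [-6, -5, 1, 5, 28, 78, 60]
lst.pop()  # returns 60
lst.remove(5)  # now [-6, -5, 1, 28, 78]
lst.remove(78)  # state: [-6, -5, 1, 28]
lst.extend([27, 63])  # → [-6, -5, 1, 28, 27, 63]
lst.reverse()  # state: [63, 27, 28, 1, -5, -6]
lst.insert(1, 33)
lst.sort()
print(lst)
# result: [-6, -5, 1, 27, 28, 33, 63]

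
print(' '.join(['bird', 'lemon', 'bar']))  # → bird lemon bar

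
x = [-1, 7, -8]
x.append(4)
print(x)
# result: [-1, 7, -8, 4]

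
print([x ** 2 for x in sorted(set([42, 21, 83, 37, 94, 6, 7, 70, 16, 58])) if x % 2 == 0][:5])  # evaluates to [36, 256, 1764, 3364, 4900]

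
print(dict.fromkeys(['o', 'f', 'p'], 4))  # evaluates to {'o': 4, 'f': 4, 'p': 4}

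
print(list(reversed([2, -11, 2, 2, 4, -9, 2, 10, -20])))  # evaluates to [-20, 10, 2, -9, 4, 2, 2, -11, 2]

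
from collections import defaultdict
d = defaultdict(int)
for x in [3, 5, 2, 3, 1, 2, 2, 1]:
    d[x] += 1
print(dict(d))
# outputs {3: 2, 5: 1, 2: 3, 1: 2}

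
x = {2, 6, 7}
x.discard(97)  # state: {2, 6, 7}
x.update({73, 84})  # {2, 6, 7, 73, 84}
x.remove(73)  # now {2, 6, 7, 84}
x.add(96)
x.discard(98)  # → {2, 6, 7, 84, 96}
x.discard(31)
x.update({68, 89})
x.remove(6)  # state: {2, 7, 68, 84, 89, 96}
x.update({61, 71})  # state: {2, 7, 61, 68, 71, 84, 89, 96}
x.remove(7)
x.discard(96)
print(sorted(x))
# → [2, 61, 68, 71, 84, 89]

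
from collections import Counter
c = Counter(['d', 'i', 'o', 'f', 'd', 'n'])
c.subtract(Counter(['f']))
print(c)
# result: Counter({'d': 2, 'i': 1, 'o': 1, 'n': 1, 'f': 0})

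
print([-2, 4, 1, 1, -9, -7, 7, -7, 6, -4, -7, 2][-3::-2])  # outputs [-4, -7, -7, 1, 4]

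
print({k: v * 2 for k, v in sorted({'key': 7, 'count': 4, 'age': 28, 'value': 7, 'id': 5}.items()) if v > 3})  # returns {'age': 56, 'count': 8, 'id': 10, 'key': 14, 'value': 14}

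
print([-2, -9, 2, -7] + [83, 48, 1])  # [-2, -9, 2, -7, 83, 48, 1]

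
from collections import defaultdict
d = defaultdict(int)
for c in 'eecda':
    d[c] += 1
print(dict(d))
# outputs {'e': 2, 'c': 1, 'd': 1, 'a': 1}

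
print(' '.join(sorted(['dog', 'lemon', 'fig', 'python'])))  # dog fig lemon python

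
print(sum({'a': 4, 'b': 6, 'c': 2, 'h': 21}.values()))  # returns 33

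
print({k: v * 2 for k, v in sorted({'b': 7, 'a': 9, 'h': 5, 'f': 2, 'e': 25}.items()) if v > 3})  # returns {'a': 18, 'b': 14, 'e': 50, 'h': 10}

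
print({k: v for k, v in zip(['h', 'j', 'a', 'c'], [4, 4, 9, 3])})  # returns {'h': 4, 'j': 4, 'a': 9, 'c': 3}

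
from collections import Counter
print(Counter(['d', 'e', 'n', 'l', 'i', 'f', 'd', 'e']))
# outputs Counter({'d': 2, 'e': 2, 'n': 1, 'l': 1, 'i': 1, 'f': 1})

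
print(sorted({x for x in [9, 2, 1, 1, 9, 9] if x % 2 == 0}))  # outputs [2]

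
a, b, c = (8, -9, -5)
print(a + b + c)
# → -6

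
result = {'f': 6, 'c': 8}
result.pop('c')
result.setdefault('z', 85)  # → 85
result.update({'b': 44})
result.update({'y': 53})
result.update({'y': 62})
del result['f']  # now {'z': 85, 'b': 44, 'y': 62}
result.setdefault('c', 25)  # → 25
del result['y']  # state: {'z': 85, 'b': 44, 'c': 25}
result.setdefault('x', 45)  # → 45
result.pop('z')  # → 85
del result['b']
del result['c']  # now {'x': 45}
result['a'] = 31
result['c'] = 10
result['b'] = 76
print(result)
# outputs {'x': 45, 'a': 31, 'c': 10, 'b': 76}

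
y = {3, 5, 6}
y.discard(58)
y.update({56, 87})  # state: {3, 5, 6, 56, 87}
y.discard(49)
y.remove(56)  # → {3, 5, 6, 87}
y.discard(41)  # {3, 5, 6, 87}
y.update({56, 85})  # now {3, 5, 6, 56, 85, 87}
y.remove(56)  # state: {3, 5, 6, 85, 87}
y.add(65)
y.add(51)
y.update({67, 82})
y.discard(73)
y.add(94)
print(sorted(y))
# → [3, 5, 6, 51, 65, 67, 82, 85, 87, 94]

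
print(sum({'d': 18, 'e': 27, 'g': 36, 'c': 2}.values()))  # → 83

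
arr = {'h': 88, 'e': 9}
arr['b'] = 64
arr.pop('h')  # 88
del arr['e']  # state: {'b': 64}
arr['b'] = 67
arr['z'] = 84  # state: {'b': 67, 'z': 84}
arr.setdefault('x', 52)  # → 52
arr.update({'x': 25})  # {'b': 67, 'z': 84, 'x': 25}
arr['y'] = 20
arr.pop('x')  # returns 25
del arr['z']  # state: {'b': 67, 'y': 20}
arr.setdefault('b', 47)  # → 67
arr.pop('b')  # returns 67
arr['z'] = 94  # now {'y': 20, 'z': 94}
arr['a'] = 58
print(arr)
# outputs {'y': 20, 'z': 94, 'a': 58}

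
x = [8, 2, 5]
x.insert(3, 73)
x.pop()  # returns 73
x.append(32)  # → [8, 2, 5, 32]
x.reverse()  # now [32, 5, 2, 8]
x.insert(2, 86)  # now [32, 5, 86, 2, 8]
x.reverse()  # [8, 2, 86, 5, 32]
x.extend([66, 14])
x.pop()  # 14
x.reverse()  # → [66, 32, 5, 86, 2, 8]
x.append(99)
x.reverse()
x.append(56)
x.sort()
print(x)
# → [2, 5, 8, 32, 56, 66, 86, 99]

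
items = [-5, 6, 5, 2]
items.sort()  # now [-5, 2, 5, 6]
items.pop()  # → 6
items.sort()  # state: [-5, 2, 5]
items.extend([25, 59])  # [-5, 2, 5, 25, 59]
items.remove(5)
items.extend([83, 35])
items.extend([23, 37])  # [-5, 2, 25, 59, 83, 35, 23, 37]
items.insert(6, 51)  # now [-5, 2, 25, 59, 83, 35, 51, 23, 37]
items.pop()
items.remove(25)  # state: [-5, 2, 59, 83, 35, 51, 23]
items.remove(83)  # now [-5, 2, 59, 35, 51, 23]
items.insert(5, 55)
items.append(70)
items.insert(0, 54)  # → [54, -5, 2, 59, 35, 51, 55, 23, 70]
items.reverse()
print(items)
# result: [70, 23, 55, 51, 35, 59, 2, -5, 54]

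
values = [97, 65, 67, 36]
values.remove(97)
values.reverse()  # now [36, 67, 65]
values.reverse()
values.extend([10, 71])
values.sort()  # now [10, 36, 65, 67, 71]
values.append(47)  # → [10, 36, 65, 67, 71, 47]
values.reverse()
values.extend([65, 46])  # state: [47, 71, 67, 65, 36, 10, 65, 46]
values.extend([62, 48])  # [47, 71, 67, 65, 36, 10, 65, 46, 62, 48]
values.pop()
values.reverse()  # [62, 46, 65, 10, 36, 65, 67, 71, 47]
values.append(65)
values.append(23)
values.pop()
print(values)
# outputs [62, 46, 65, 10, 36, 65, 67, 71, 47, 65]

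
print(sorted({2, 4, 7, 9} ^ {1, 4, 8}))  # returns [1, 2, 7, 8, 9]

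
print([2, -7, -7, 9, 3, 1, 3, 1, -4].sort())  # None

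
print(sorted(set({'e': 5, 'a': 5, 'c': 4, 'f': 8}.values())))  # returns [4, 5, 8]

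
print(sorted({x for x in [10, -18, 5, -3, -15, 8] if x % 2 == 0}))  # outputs [-18, 8, 10]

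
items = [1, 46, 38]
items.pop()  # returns 38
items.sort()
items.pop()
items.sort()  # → [1]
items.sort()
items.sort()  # [1]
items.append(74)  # [1, 74]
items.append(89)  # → [1, 74, 89]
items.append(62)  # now [1, 74, 89, 62]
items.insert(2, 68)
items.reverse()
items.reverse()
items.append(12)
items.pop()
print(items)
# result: [1, 74, 68, 89, 62]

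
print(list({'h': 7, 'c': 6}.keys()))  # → ['h', 'c']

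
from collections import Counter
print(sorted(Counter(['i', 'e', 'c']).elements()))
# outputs ['c', 'e', 'i']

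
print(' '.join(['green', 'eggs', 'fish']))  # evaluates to green eggs fish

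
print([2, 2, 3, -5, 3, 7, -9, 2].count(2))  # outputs 3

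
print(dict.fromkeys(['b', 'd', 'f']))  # {'b': None, 'd': None, 'f': None}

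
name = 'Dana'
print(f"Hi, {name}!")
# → Hi, Dana!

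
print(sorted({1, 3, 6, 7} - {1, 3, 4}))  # [6, 7]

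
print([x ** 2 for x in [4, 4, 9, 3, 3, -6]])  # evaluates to [16, 16, 81, 9, 9, 36]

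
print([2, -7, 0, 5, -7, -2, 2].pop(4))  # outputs -7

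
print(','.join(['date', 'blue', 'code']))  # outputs date,blue,code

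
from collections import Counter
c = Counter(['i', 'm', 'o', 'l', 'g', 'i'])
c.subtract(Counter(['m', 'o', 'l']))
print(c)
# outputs Counter({'i': 2, 'g': 1, 'm': 0, 'o': 0, 'l': 0})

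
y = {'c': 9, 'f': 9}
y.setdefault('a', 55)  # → 55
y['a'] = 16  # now {'c': 9, 'f': 9, 'a': 16}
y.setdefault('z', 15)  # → 15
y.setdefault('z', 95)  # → 15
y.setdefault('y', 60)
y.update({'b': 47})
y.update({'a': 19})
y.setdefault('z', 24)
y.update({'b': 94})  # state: {'c': 9, 'f': 9, 'a': 19, 'z': 15, 'y': 60, 'b': 94}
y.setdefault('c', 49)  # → 9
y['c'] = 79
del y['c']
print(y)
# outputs {'f': 9, 'a': 19, 'z': 15, 'y': 60, 'b': 94}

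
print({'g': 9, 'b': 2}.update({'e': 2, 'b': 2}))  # None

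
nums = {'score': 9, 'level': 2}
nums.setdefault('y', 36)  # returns 36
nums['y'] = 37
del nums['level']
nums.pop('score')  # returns 9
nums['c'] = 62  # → {'y': 37, 'c': 62}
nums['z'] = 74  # {'y': 37, 'c': 62, 'z': 74}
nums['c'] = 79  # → {'y': 37, 'c': 79, 'z': 74}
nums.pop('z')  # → 74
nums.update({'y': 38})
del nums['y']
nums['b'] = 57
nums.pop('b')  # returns 57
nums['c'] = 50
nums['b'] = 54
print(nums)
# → {'c': 50, 'b': 54}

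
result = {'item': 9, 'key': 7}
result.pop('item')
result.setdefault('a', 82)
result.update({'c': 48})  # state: {'key': 7, 'a': 82, 'c': 48}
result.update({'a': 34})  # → {'key': 7, 'a': 34, 'c': 48}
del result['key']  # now {'a': 34, 'c': 48}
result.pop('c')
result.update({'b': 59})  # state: {'a': 34, 'b': 59}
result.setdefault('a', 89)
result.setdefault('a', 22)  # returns 34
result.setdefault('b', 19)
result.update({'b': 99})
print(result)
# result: {'a': 34, 'b': 99}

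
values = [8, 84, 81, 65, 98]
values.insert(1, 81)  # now [8, 81, 84, 81, 65, 98]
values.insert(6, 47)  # [8, 81, 84, 81, 65, 98, 47]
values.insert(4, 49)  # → [8, 81, 84, 81, 49, 65, 98, 47]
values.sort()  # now [8, 47, 49, 65, 81, 81, 84, 98]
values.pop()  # 98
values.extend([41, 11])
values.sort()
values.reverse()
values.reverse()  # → [8, 11, 41, 47, 49, 65, 81, 81, 84]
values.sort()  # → [8, 11, 41, 47, 49, 65, 81, 81, 84]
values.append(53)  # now [8, 11, 41, 47, 49, 65, 81, 81, 84, 53]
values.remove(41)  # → [8, 11, 47, 49, 65, 81, 81, 84, 53]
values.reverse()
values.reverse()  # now [8, 11, 47, 49, 65, 81, 81, 84, 53]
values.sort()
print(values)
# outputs [8, 11, 47, 49, 53, 65, 81, 81, 84]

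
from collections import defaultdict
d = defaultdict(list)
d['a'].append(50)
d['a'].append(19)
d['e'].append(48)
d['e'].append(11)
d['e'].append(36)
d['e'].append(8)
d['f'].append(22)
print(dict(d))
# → {'a': [50, 19], 'e': [48, 11, 36, 8], 'f': [22]}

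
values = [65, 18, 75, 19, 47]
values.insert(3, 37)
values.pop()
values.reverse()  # [19, 37, 75, 18, 65]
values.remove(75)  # [19, 37, 18, 65]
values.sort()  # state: [18, 19, 37, 65]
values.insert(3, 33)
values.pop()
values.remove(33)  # [18, 19, 37]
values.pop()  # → 37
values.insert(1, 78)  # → [18, 78, 19]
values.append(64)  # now [18, 78, 19, 64]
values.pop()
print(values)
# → [18, 78, 19]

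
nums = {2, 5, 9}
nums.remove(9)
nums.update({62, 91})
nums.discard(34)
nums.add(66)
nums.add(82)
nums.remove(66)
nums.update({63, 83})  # {2, 5, 62, 63, 82, 83, 91}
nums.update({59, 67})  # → {2, 5, 59, 62, 63, 67, 82, 83, 91}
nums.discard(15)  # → {2, 5, 59, 62, 63, 67, 82, 83, 91}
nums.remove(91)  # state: {2, 5, 59, 62, 63, 67, 82, 83}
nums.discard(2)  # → {5, 59, 62, 63, 67, 82, 83}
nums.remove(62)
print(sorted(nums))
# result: [5, 59, 63, 67, 82, 83]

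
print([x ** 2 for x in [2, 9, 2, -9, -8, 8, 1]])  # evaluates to [4, 81, 4, 81, 64, 64, 1]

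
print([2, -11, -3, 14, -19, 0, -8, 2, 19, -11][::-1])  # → [-11, 19, 2, -8, 0, -19, 14, -3, -11, 2]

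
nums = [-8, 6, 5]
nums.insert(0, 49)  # [49, -8, 6, 5]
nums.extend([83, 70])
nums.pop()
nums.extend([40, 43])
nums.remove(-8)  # [49, 6, 5, 83, 40, 43]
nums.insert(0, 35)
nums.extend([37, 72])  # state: [35, 49, 6, 5, 83, 40, 43, 37, 72]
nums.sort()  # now [5, 6, 35, 37, 40, 43, 49, 72, 83]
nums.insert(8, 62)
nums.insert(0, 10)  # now [10, 5, 6, 35, 37, 40, 43, 49, 72, 62, 83]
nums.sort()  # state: [5, 6, 10, 35, 37, 40, 43, 49, 62, 72, 83]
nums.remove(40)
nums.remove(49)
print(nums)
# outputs [5, 6, 10, 35, 37, 43, 62, 72, 83]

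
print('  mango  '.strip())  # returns mango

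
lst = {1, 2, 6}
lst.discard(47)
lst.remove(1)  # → {2, 6}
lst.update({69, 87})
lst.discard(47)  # {2, 6, 69, 87}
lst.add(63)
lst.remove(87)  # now {2, 6, 63, 69}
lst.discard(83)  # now {2, 6, 63, 69}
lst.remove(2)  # {6, 63, 69}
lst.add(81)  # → {6, 63, 69, 81}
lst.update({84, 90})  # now {6, 63, 69, 81, 84, 90}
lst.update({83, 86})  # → {6, 63, 69, 81, 83, 84, 86, 90}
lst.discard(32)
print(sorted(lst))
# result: [6, 63, 69, 81, 83, 84, 86, 90]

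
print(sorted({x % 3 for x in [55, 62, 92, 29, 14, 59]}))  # [1, 2]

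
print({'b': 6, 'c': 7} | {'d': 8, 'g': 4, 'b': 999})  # {'b': 999, 'c': 7, 'd': 8, 'g': 4}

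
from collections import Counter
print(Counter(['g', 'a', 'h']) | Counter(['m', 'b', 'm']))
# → Counter({'m': 2, 'g': 1, 'a': 1, 'h': 1, 'b': 1})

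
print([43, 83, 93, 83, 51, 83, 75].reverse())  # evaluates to None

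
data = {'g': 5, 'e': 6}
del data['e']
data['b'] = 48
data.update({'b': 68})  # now {'g': 5, 'b': 68}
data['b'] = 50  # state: {'g': 5, 'b': 50}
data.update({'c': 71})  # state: {'g': 5, 'b': 50, 'c': 71}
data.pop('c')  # 71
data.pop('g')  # 5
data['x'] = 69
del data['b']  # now {'x': 69}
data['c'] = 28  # {'x': 69, 'c': 28}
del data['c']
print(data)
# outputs {'x': 69}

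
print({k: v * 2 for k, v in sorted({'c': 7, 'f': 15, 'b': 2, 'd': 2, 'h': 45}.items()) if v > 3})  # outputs {'c': 14, 'f': 30, 'h': 90}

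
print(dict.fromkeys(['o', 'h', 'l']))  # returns {'o': None, 'h': None, 'l': None}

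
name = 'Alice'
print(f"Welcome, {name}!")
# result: Welcome, Alice!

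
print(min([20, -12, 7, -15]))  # -15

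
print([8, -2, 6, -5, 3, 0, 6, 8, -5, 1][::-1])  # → [1, -5, 8, 6, 0, 3, -5, 6, -2, 8]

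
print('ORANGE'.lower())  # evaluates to orange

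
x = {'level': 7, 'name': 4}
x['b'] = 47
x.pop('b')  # 47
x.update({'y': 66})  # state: {'level': 7, 'name': 4, 'y': 66}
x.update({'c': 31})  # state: {'level': 7, 'name': 4, 'y': 66, 'c': 31}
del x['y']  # {'level': 7, 'name': 4, 'c': 31}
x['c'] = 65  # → {'level': 7, 'name': 4, 'c': 65}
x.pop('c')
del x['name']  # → {'level': 7}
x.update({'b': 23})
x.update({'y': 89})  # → {'level': 7, 'b': 23, 'y': 89}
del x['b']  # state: {'level': 7, 'y': 89}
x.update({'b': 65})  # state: {'level': 7, 'y': 89, 'b': 65}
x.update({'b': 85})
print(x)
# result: {'level': 7, 'y': 89, 'b': 85}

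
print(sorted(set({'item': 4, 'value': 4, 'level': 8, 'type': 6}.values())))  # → [4, 6, 8]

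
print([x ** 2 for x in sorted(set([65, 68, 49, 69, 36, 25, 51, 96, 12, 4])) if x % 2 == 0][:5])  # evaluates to [16, 144, 1296, 4624, 9216]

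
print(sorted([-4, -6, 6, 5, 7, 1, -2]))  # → [-6, -4, -2, 1, 5, 6, 7]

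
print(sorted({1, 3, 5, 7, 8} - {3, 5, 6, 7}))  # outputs [1, 8]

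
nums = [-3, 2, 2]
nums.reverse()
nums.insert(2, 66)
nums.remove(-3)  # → [2, 2, 66]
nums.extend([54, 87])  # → [2, 2, 66, 54, 87]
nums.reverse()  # [87, 54, 66, 2, 2]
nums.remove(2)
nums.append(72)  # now [87, 54, 66, 2, 72]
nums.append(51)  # [87, 54, 66, 2, 72, 51]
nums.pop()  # 51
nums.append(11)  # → [87, 54, 66, 2, 72, 11]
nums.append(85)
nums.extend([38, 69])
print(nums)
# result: [87, 54, 66, 2, 72, 11, 85, 38, 69]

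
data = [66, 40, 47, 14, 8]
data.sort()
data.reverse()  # [66, 47, 40, 14, 8]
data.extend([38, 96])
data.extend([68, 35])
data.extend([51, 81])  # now [66, 47, 40, 14, 8, 38, 96, 68, 35, 51, 81]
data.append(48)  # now [66, 47, 40, 14, 8, 38, 96, 68, 35, 51, 81, 48]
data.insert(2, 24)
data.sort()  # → [8, 14, 24, 35, 38, 40, 47, 48, 51, 66, 68, 81, 96]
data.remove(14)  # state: [8, 24, 35, 38, 40, 47, 48, 51, 66, 68, 81, 96]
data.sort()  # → [8, 24, 35, 38, 40, 47, 48, 51, 66, 68, 81, 96]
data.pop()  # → 96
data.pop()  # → 81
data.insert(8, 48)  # [8, 24, 35, 38, 40, 47, 48, 51, 48, 66, 68]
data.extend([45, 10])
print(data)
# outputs [8, 24, 35, 38, 40, 47, 48, 51, 48, 66, 68, 45, 10]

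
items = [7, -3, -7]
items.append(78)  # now [7, -3, -7, 78]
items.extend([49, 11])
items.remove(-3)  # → [7, -7, 78, 49, 11]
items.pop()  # 11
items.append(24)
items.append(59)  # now [7, -7, 78, 49, 24, 59]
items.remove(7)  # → [-7, 78, 49, 24, 59]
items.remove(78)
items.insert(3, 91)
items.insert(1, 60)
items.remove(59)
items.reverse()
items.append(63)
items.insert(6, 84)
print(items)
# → [91, 24, 49, 60, -7, 63, 84]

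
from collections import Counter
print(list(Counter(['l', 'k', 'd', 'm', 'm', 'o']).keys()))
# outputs ['l', 'k', 'd', 'm', 'o']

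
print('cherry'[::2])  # cer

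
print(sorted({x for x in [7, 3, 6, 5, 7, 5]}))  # [3, 5, 6, 7]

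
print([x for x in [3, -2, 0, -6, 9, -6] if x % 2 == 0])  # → [-2, 0, -6, -6]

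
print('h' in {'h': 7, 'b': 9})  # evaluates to True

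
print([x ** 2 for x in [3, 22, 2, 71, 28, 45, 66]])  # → [9, 484, 4, 5041, 784, 2025, 4356]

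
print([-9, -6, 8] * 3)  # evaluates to [-9, -6, 8, -9, -6, 8, -9, -6, 8]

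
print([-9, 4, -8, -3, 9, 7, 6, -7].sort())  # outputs None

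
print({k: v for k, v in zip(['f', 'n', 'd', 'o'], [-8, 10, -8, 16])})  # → {'f': -8, 'n': 10, 'd': -8, 'o': 16}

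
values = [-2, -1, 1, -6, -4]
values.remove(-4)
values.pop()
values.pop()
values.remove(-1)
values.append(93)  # [-2, 93]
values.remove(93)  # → [-2]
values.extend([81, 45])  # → [-2, 81, 45]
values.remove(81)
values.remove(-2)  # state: [45]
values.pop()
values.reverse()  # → []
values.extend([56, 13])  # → [56, 13]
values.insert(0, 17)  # [17, 56, 13]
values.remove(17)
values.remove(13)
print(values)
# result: [56]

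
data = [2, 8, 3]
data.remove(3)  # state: [2, 8]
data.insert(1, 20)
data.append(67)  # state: [2, 20, 8, 67]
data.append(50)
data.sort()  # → [2, 8, 20, 50, 67]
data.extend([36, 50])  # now [2, 8, 20, 50, 67, 36, 50]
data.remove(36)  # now [2, 8, 20, 50, 67, 50]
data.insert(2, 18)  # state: [2, 8, 18, 20, 50, 67, 50]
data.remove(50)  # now [2, 8, 18, 20, 67, 50]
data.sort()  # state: [2, 8, 18, 20, 50, 67]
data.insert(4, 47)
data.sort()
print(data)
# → [2, 8, 18, 20, 47, 50, 67]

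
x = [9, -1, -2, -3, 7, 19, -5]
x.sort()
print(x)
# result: [-5, -3, -2, -1, 7, 9, 19]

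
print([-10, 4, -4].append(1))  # None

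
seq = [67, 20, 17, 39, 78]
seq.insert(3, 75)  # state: [67, 20, 17, 75, 39, 78]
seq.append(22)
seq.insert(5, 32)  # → [67, 20, 17, 75, 39, 32, 78, 22]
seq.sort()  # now [17, 20, 22, 32, 39, 67, 75, 78]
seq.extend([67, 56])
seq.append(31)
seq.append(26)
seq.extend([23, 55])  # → [17, 20, 22, 32, 39, 67, 75, 78, 67, 56, 31, 26, 23, 55]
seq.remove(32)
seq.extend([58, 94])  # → [17, 20, 22, 39, 67, 75, 78, 67, 56, 31, 26, 23, 55, 58, 94]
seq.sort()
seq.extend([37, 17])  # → [17, 20, 22, 23, 26, 31, 39, 55, 56, 58, 67, 67, 75, 78, 94, 37, 17]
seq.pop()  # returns 17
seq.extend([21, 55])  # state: [17, 20, 22, 23, 26, 31, 39, 55, 56, 58, 67, 67, 75, 78, 94, 37, 21, 55]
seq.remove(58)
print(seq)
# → [17, 20, 22, 23, 26, 31, 39, 55, 56, 67, 67, 75, 78, 94, 37, 21, 55]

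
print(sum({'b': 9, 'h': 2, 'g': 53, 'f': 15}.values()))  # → 79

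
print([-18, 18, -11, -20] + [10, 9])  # [-18, 18, -11, -20, 10, 9]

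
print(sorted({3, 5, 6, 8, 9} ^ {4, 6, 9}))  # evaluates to [3, 4, 5, 8]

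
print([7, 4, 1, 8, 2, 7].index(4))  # 1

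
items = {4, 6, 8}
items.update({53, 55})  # {4, 6, 8, 53, 55}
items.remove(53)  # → {4, 6, 8, 55}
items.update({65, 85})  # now {4, 6, 8, 55, 65, 85}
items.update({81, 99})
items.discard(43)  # {4, 6, 8, 55, 65, 81, 85, 99}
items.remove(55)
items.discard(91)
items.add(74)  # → {4, 6, 8, 65, 74, 81, 85, 99}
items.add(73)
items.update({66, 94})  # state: {4, 6, 8, 65, 66, 73, 74, 81, 85, 94, 99}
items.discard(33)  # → {4, 6, 8, 65, 66, 73, 74, 81, 85, 94, 99}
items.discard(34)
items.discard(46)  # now {4, 6, 8, 65, 66, 73, 74, 81, 85, 94, 99}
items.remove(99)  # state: {4, 6, 8, 65, 66, 73, 74, 81, 85, 94}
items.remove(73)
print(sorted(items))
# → [4, 6, 8, 65, 66, 74, 81, 85, 94]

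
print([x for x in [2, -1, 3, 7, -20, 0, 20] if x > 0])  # [2, 3, 7, 20]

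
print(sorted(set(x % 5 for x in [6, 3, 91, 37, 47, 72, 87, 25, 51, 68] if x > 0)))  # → [0, 1, 2, 3]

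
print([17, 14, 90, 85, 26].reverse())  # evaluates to None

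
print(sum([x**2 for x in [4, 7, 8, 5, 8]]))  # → 218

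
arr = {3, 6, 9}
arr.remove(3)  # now {6, 9}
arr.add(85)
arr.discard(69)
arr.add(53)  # {6, 9, 53, 85}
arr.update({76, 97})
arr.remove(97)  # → {6, 9, 53, 76, 85}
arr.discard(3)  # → {6, 9, 53, 76, 85}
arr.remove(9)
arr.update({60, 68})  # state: {6, 53, 60, 68, 76, 85}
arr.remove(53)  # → {6, 60, 68, 76, 85}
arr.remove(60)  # {6, 68, 76, 85}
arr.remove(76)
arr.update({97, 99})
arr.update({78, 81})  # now {6, 68, 78, 81, 85, 97, 99}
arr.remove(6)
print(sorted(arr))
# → [68, 78, 81, 85, 97, 99]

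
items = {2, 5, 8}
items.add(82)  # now {2, 5, 8, 82}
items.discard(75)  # {2, 5, 8, 82}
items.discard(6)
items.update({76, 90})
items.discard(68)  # {2, 5, 8, 76, 82, 90}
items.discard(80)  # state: {2, 5, 8, 76, 82, 90}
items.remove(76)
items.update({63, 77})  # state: {2, 5, 8, 63, 77, 82, 90}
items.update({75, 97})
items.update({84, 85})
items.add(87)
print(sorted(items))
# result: [2, 5, 8, 63, 75, 77, 82, 84, 85, 87, 90, 97]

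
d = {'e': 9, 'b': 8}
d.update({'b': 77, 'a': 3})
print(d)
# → {'e': 9, 'b': 77, 'a': 3}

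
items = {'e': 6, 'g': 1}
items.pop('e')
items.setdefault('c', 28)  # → 28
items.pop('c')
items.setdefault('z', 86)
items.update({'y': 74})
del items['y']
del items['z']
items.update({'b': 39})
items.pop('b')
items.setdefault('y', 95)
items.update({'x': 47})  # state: {'g': 1, 'y': 95, 'x': 47}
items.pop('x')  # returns 47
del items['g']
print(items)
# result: {'y': 95}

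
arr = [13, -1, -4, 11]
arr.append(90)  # [13, -1, -4, 11, 90]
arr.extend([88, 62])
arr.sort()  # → [-4, -1, 11, 13, 62, 88, 90]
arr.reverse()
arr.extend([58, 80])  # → [90, 88, 62, 13, 11, -1, -4, 58, 80]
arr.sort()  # [-4, -1, 11, 13, 58, 62, 80, 88, 90]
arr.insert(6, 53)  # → [-4, -1, 11, 13, 58, 62, 53, 80, 88, 90]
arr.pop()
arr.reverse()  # [88, 80, 53, 62, 58, 13, 11, -1, -4]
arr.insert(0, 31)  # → [31, 88, 80, 53, 62, 58, 13, 11, -1, -4]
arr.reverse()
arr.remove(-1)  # [-4, 11, 13, 58, 62, 53, 80, 88, 31]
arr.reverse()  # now [31, 88, 80, 53, 62, 58, 13, 11, -4]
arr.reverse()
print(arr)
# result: [-4, 11, 13, 58, 62, 53, 80, 88, 31]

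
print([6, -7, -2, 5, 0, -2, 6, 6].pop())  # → 6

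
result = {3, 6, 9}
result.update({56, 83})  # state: {3, 6, 9, 56, 83}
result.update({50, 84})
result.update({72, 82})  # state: {3, 6, 9, 50, 56, 72, 82, 83, 84}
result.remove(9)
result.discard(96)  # {3, 6, 50, 56, 72, 82, 83, 84}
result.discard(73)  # {3, 6, 50, 56, 72, 82, 83, 84}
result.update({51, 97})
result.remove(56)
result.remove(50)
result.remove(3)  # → {6, 51, 72, 82, 83, 84, 97}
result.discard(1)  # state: {6, 51, 72, 82, 83, 84, 97}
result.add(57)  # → {6, 51, 57, 72, 82, 83, 84, 97}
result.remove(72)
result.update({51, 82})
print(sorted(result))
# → [6, 51, 57, 82, 83, 84, 97]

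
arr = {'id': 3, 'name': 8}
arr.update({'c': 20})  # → {'id': 3, 'name': 8, 'c': 20}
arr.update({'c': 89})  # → {'id': 3, 'name': 8, 'c': 89}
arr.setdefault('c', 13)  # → 89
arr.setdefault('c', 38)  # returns 89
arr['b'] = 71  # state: {'id': 3, 'name': 8, 'c': 89, 'b': 71}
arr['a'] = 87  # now {'id': 3, 'name': 8, 'c': 89, 'b': 71, 'a': 87}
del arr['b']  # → {'id': 3, 'name': 8, 'c': 89, 'a': 87}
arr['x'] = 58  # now {'id': 3, 'name': 8, 'c': 89, 'a': 87, 'x': 58}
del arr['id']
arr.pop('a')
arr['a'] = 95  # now {'name': 8, 'c': 89, 'x': 58, 'a': 95}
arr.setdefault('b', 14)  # 14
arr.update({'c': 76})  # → {'name': 8, 'c': 76, 'x': 58, 'a': 95, 'b': 14}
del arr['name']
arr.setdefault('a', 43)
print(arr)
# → {'c': 76, 'x': 58, 'a': 95, 'b': 14}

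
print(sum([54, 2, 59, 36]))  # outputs 151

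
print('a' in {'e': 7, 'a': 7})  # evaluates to True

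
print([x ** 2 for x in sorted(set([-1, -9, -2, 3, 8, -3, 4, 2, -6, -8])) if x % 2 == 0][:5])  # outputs [64, 36, 4, 4, 16]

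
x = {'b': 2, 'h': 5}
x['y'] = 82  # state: {'b': 2, 'h': 5, 'y': 82}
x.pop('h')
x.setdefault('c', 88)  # 88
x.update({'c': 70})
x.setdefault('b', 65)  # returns 2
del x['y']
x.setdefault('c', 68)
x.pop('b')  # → 2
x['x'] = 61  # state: {'c': 70, 'x': 61}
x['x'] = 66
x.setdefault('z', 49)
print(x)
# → {'c': 70, 'x': 66, 'z': 49}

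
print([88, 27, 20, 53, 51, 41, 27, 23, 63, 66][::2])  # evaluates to [88, 20, 51, 27, 63]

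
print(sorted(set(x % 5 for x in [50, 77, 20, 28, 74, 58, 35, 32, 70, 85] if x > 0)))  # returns [0, 2, 3, 4]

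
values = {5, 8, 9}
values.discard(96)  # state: {5, 8, 9}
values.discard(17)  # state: {5, 8, 9}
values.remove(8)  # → {5, 9}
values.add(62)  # {5, 9, 62}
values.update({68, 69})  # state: {5, 9, 62, 68, 69}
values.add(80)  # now {5, 9, 62, 68, 69, 80}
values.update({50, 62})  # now {5, 9, 50, 62, 68, 69, 80}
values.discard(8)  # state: {5, 9, 50, 62, 68, 69, 80}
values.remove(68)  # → {5, 9, 50, 62, 69, 80}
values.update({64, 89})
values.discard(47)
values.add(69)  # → {5, 9, 50, 62, 64, 69, 80, 89}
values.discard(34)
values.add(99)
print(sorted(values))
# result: [5, 9, 50, 62, 64, 69, 80, 89, 99]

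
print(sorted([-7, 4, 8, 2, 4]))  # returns [-7, 2, 4, 4, 8]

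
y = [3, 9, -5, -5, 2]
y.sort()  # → [-5, -5, 2, 3, 9]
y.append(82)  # [-5, -5, 2, 3, 9, 82]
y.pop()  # 82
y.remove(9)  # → [-5, -5, 2, 3]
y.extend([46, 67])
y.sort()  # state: [-5, -5, 2, 3, 46, 67]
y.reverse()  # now [67, 46, 3, 2, -5, -5]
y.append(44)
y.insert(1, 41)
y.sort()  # [-5, -5, 2, 3, 41, 44, 46, 67]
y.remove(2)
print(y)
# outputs [-5, -5, 3, 41, 44, 46, 67]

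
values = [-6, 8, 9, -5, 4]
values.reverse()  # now [4, -5, 9, 8, -6]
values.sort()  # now [-6, -5, 4, 8, 9]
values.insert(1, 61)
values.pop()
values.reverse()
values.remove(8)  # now [4, -5, 61, -6]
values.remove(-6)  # [4, -5, 61]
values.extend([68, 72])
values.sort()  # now [-5, 4, 61, 68, 72]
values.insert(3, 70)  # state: [-5, 4, 61, 70, 68, 72]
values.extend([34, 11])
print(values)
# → [-5, 4, 61, 70, 68, 72, 34, 11]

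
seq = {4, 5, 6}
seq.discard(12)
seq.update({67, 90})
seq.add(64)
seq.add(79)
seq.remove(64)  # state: {4, 5, 6, 67, 79, 90}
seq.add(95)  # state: {4, 5, 6, 67, 79, 90, 95}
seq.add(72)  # {4, 5, 6, 67, 72, 79, 90, 95}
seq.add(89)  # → {4, 5, 6, 67, 72, 79, 89, 90, 95}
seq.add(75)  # {4, 5, 6, 67, 72, 75, 79, 89, 90, 95}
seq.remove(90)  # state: {4, 5, 6, 67, 72, 75, 79, 89, 95}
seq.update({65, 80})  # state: {4, 5, 6, 65, 67, 72, 75, 79, 80, 89, 95}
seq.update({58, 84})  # {4, 5, 6, 58, 65, 67, 72, 75, 79, 80, 84, 89, 95}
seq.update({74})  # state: {4, 5, 6, 58, 65, 67, 72, 74, 75, 79, 80, 84, 89, 95}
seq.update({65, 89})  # {4, 5, 6, 58, 65, 67, 72, 74, 75, 79, 80, 84, 89, 95}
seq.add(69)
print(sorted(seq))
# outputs [4, 5, 6, 58, 65, 67, 69, 72, 74, 75, 79, 80, 84, 89, 95]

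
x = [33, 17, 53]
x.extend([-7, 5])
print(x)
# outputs [33, 17, 53, -7, 5]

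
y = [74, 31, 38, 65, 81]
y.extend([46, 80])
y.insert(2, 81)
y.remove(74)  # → [31, 81, 38, 65, 81, 46, 80]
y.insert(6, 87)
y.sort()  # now [31, 38, 46, 65, 80, 81, 81, 87]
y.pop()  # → 87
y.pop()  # 81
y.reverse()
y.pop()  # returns 31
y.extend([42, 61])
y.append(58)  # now [81, 80, 65, 46, 38, 42, 61, 58]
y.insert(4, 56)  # [81, 80, 65, 46, 56, 38, 42, 61, 58]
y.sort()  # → [38, 42, 46, 56, 58, 61, 65, 80, 81]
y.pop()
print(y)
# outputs [38, 42, 46, 56, 58, 61, 65, 80]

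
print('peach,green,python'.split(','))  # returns ['peach', 'green', 'python']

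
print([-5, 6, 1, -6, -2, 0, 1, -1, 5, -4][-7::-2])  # [-6, 6]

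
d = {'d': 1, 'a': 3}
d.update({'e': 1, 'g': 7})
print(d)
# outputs {'d': 1, 'a': 3, 'e': 1, 'g': 7}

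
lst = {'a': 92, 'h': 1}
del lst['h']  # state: {'a': 92}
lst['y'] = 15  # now {'a': 92, 'y': 15}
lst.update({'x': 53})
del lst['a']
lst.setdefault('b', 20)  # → 20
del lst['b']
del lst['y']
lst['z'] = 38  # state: {'x': 53, 'z': 38}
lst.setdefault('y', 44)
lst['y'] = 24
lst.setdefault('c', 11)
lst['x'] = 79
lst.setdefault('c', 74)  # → 11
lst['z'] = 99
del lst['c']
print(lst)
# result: {'x': 79, 'z': 99, 'y': 24}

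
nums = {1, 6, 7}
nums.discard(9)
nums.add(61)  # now {1, 6, 7, 61}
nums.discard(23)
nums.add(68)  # {1, 6, 7, 61, 68}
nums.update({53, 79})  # {1, 6, 7, 53, 61, 68, 79}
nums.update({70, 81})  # {1, 6, 7, 53, 61, 68, 70, 79, 81}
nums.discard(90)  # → {1, 6, 7, 53, 61, 68, 70, 79, 81}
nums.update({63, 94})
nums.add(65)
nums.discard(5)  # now {1, 6, 7, 53, 61, 63, 65, 68, 70, 79, 81, 94}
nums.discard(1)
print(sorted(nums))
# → [6, 7, 53, 61, 63, 65, 68, 70, 79, 81, 94]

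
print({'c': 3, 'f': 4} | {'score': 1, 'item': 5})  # {'c': 3, 'f': 4, 'score': 1, 'item': 5}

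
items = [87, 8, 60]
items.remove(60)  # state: [87, 8]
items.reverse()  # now [8, 87]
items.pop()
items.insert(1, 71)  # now [8, 71]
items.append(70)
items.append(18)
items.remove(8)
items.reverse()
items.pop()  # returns 71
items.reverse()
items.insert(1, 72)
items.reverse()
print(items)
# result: [18, 72, 70]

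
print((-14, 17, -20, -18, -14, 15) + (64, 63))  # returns (-14, 17, -20, -18, -14, 15, 64, 63)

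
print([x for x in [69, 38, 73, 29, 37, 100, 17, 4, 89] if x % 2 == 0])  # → [38, 100, 4]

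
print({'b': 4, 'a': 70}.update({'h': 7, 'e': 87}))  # None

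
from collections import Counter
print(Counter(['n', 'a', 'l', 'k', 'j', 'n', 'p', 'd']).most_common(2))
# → [('n', 2), ('a', 1)]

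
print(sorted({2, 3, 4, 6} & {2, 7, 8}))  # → [2]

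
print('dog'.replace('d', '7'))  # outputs 7og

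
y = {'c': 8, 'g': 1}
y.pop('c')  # 8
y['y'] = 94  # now {'g': 1, 'y': 94}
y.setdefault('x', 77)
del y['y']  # {'g': 1, 'x': 77}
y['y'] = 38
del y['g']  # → {'x': 77, 'y': 38}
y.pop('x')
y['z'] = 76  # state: {'y': 38, 'z': 76}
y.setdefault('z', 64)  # 76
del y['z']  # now {'y': 38}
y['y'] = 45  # {'y': 45}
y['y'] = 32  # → {'y': 32}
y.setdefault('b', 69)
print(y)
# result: {'y': 32, 'b': 69}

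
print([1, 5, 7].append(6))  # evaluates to None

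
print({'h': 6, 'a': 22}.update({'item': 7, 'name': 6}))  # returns None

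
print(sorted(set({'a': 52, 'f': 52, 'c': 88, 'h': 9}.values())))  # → [9, 52, 88]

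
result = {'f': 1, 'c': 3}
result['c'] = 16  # {'f': 1, 'c': 16}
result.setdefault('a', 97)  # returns 97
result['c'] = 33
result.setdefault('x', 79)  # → 79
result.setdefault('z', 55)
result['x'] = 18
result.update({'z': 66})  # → {'f': 1, 'c': 33, 'a': 97, 'x': 18, 'z': 66}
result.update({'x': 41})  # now {'f': 1, 'c': 33, 'a': 97, 'x': 41, 'z': 66}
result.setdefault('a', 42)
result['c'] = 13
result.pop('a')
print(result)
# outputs {'f': 1, 'c': 13, 'x': 41, 'z': 66}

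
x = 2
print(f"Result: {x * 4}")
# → Result: 8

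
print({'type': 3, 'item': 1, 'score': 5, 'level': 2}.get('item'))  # 1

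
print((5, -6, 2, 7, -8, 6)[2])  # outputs 2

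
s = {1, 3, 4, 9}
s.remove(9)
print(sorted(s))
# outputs [1, 3, 4]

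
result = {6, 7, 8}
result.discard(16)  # {6, 7, 8}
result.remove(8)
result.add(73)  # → {6, 7, 73}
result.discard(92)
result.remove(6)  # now {7, 73}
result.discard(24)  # {7, 73}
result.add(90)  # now {7, 73, 90}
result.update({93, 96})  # {7, 73, 90, 93, 96}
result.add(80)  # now {7, 73, 80, 90, 93, 96}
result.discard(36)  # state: {7, 73, 80, 90, 93, 96}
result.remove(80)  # {7, 73, 90, 93, 96}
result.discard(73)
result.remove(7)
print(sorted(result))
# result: [90, 93, 96]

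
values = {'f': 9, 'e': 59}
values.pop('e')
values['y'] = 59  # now {'f': 9, 'y': 59}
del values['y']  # {'f': 9}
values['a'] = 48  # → {'f': 9, 'a': 48}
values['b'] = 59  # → {'f': 9, 'a': 48, 'b': 59}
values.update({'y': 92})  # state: {'f': 9, 'a': 48, 'b': 59, 'y': 92}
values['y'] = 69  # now {'f': 9, 'a': 48, 'b': 59, 'y': 69}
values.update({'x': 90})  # {'f': 9, 'a': 48, 'b': 59, 'y': 69, 'x': 90}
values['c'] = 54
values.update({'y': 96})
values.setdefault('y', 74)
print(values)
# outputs {'f': 9, 'a': 48, 'b': 59, 'y': 96, 'x': 90, 'c': 54}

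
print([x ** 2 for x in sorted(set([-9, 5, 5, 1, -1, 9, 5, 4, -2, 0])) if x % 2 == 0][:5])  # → [4, 0, 16]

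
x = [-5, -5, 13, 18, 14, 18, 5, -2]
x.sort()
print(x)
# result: [-5, -5, -2, 5, 13, 14, 18, 18]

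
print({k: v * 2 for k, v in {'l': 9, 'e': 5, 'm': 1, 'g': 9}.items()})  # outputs {'l': 18, 'e': 10, 'm': 2, 'g': 18}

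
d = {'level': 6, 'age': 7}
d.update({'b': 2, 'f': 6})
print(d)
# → {'level': 6, 'age': 7, 'b': 2, 'f': 6}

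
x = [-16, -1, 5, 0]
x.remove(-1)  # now [-16, 5, 0]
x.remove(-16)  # [5, 0]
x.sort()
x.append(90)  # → [0, 5, 90]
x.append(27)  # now [0, 5, 90, 27]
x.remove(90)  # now [0, 5, 27]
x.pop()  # 27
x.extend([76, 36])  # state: [0, 5, 76, 36]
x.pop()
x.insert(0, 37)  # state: [37, 0, 5, 76]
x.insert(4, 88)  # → [37, 0, 5, 76, 88]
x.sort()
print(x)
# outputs [0, 5, 37, 76, 88]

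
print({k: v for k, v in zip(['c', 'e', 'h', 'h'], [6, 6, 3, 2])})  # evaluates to {'c': 6, 'e': 6, 'h': 2}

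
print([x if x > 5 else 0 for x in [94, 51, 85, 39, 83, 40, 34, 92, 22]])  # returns [94, 51, 85, 39, 83, 40, 34, 92, 22]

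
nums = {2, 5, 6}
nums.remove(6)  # {2, 5}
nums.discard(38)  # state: {2, 5}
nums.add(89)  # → {2, 5, 89}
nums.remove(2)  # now {5, 89}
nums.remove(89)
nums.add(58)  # {5, 58}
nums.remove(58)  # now {5}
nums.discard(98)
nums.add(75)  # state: {5, 75}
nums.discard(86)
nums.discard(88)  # {5, 75}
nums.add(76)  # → {5, 75, 76}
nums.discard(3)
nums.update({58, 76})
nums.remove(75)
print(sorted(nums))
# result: [5, 58, 76]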